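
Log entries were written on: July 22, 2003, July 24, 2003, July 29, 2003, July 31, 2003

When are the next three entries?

August 5, 2003; August 7, 2003; August 12, 2003

The gap pattern 2, 5, 2 repeats every 2 events.
These are the Tuesdays and Thursdays of each week.
The following Tuesday is August 5, 2003.
Next Thursday: August 7, 2003.
Next Tuesday: August 12, 2003.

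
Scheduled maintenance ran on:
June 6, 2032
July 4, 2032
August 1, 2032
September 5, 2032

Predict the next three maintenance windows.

Gaps: 28, 28, 35 days — a mix of 28 and 35. Every date is a Sunday.
Each is the 1st Sunday of its month.
1st Sunday of October 2032: October 3, 2032.
1st Sunday of November 2032: November 7, 2032.
December 2032 — 1st Sunday is December 5, 2032.

October 3, 2032; November 7, 2032; December 5, 2032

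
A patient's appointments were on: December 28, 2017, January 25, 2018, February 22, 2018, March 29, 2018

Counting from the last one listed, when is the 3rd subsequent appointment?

June 28, 2018

Every date is a Thursday; gaps 28, 28, 35 days.
Each is the last Thursday of its month (at least one falls on the 29th or later, ruling out '4th Thursday').
April 2018 ends with Thursday April 26, 2018.
Last Thursday of May 2018: May 31, 2018.
June 2018 ends with Thursday June 28, 2018.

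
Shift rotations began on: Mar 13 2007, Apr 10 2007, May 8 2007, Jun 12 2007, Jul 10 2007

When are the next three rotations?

Aug 14 2007, Sep 11 2007, Oct 9 2007

These are Tuesdays at 28- or 35-day spacing (28, 28, 35, 28).
The pattern: 2nd Tuesday of the month.
2nd Tuesday of August 2007: Aug 14 2007.
2nd Tuesday of September 2007: Sep 11 2007.
2nd Tuesday of October 2007: Oct 9 2007.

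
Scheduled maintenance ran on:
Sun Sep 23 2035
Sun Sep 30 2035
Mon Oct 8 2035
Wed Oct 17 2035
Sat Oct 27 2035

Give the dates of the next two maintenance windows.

Wed Nov 7 2035, Mon Nov 19 2035

Intervals are 7, 8, 9, 10 days — an arithmetic progression with common difference 1.
Next gap: 11 days. Sat Oct 27 2035 + 11 days = Wed Nov 7 2035.
Next gap: 12 days. Wed Nov 7 2035 + 12 days = Mon Nov 19 2035.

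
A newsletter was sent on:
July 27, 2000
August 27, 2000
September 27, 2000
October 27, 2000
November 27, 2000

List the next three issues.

December 27, 2000; January 27, 2001; February 27, 2001

Gaps: 31, 31, 30, 31 days — not constant. Every event is on the 27th of the month.
Pattern: the 27th of each month.
Next: December 2000 → December 27, 2000.
Next: January 2001 → January 27, 2001.
February 2001: February 27, 2001.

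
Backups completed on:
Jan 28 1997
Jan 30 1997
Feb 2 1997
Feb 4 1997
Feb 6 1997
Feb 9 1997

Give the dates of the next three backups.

Feb 11 1997, Feb 13 1997, Feb 16 1997

Every event lands on a Tuesday or Thursday or Sunday (gaps cycle 2, 3, 2, 2, 3).
So the schedule is: every Tuesday, Thursday and Sunday.
The following Tuesday is Feb 11 1997.
The following Thursday is Feb 13 1997.
Next Sunday: Feb 16 1997.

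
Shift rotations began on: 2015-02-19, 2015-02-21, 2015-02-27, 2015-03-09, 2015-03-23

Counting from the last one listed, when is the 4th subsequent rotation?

Intervals are 2, 6, 10, 14 days — an arithmetic progression with common difference 4.
Next gap: 18 days. 2015-03-23 + 18 days = 2015-04-10.
Next gap: 22 days. 2015-04-10 + 22 days = 2015-05-02.
Next gap: 26 days. 2015-05-02 + 26 days = 2015-05-28.
Next gap: 30 days. 2015-05-28 + 30 days = 2015-06-27.

2015-06-27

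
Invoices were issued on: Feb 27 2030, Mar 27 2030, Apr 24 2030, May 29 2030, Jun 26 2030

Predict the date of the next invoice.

Jul 31 2030

Every date is a Wednesday; gaps 28, 28, 35, 28 days.
Each is the last Wednesday of its month (at least one falls on the 29th or later, ruling out '4th Wednesday').
July 2030 ends with Wednesday Jul 31 2030.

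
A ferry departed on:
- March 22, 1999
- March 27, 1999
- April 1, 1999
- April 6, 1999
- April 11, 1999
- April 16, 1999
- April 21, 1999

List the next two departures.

April 26, 1999; May 1, 1999

The spacing is 5, 5, 5, 5, 5, 5 days — always 5 days.
April 21, 1999 + 5 days = April 26, 1999.
April 26, 1999 + 5 days = May 1, 1999.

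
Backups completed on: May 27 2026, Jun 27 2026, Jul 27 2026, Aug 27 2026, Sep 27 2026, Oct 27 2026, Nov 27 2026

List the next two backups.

Dec 27 2026, Jan 27 2027

Each date is the 27th; the gaps (31, 30, 31, 31, 30, 31) track the month lengths.
The rule is the 27th of each month.
Next: December 2026 → Dec 27 2026.
January 2027: Jan 27 2027.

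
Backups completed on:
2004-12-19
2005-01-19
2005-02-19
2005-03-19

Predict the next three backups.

2005-04-19, 2005-05-19, 2005-06-19

Gaps: 31, 31, 28 days — not constant. Every event is on the 19th of the month.
Pattern: the 19th of each month.
Next: April 2005 → 2005-04-19.
Next: May 2005 → 2005-05-19.
Next: June 2005 → 2005-06-19.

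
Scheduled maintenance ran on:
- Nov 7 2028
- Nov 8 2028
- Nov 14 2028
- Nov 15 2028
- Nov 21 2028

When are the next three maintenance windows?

Nov 22 2028, Nov 28 2028, Nov 29 2028

Every event lands on a Tuesday or Wednesday (gaps cycle 1, 6, 1, 6).
So the schedule is: every Tuesday and Wednesday.
Next Wednesday: Nov 22 2028.
The following Tuesday is Nov 28 2028.
Next Wednesday: Nov 29 2028.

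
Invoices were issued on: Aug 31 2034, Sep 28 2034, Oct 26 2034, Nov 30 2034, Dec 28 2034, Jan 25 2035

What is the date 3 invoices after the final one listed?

Every date is a Thursday; gaps 28, 28, 35, 28, 28 days.
Each is the last Thursday of its month (at least one falls on the 29th or later, ruling out '4th Thursday').
February 2035 ends with Thursday Feb 22 2035.
March 2035 ends with Thursday Mar 29 2035.
Last Thursday of April 2035: Apr 26 2035.

Apr 26 2035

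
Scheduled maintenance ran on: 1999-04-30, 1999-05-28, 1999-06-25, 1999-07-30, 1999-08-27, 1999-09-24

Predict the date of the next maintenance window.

1999-10-29

These are Fridays with 28, 28, 35, 28, 28-day gaps.
Each is the final Friday of its month — 1999-04-30 is past the 28th, so '4th Friday' doesn't fit.
Last Friday of October 1999: 1999-10-29.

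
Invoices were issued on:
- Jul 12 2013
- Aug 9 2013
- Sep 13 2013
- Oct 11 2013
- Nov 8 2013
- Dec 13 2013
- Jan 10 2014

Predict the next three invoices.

All dates are Fridays, 28, 35, 28, 28, 35, 28 days apart.
Specifically, the 2nd Friday of each month.
February 2014 — 2nd Friday is Feb 14 2014.
March 2014 — 2nd Friday is Mar 14 2014.
April 2014 — 2nd Friday is Apr 11 2014.

Feb 14 2014, Mar 14 2014, Apr 11 2014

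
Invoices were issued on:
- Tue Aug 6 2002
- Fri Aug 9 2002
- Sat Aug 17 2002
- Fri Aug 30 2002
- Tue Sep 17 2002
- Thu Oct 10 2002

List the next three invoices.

Thu Nov 7 2002, Tue Dec 10 2002, Fri Jan 17 2003

The spacing grows by 5 each time: 3, 8, 13, 18, 23 days.
Next gap: 28 days. Thu Oct 10 2002 + 28 days = Thu Nov 7 2002.
Next gap: 33 days. Thu Nov 7 2002 + 33 days = Tue Dec 10 2002.
Next gap: 38 days. Tue Dec 10 2002 + 38 days = Fri Jan 17 2003.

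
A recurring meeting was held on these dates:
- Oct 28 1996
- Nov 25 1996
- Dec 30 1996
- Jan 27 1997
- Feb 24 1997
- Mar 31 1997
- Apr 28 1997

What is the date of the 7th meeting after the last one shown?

These are Mondays with 28, 35, 28, 28, 35, 28-day gaps.
Each is the final Monday of its month — Dec 30 1996 is past the 28th, so '4th Monday' doesn't fit.
Last Monday of May 1997: May 26 1997.
June 1997 ends with Monday Jun 30 1997.
July 1997 ends with Monday Jul 28 1997.
August 1997 ends with Monday Aug 25 1997.
September 1997 ends with Monday Sep 29 1997.
Last Monday of October 1997: Oct 27 1997.
Last Monday of November 1997: Nov 24 1997.

Nov 24 1997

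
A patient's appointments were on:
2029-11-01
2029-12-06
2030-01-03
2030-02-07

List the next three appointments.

2030-03-07, 2030-04-04, 2030-05-02

All dates are Thursdays, 35, 28, 35 days apart.
Specifically, the 1st Thursday of each month.
March 2030 — 1st Thursday is 2030-03-07.
April 2030 — 1st Thursday is 2030-04-04.
May 2030 — 1st Thursday is 2030-05-02.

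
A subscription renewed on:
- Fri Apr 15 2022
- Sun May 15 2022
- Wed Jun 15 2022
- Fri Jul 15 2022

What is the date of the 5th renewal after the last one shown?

Thu Dec 15 2022

The day-of-month is always 15 (30, 31, 30 days between events).
So this recurs on the 15th of each month.
August 2022: Mon Aug 15 2022.
September 2022: Thu Sep 15 2022.
Next: October 2022 → Sat Oct 15 2022.
November 2022: Tue Nov 15 2022.
December 2022: Thu Dec 15 2022.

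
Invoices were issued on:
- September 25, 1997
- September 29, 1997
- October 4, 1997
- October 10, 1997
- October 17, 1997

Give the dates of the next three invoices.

Gaps: 4, 5, 6, 7 days — each gap is 1 larger than the previous one.
Next gap: 8 days. October 17, 1997 + 8 days = October 25, 1997.
Next gap: 9 days. October 25, 1997 + 9 days = November 3, 1997.
Next gap: 10 days. November 3, 1997 + 10 days = November 13, 1997.

October 25, 1997; November 3, 1997; November 13, 1997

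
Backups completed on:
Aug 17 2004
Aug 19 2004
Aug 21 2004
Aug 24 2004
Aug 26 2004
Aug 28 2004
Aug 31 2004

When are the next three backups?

Gaps: 2, 2, 3, 2, 2, 3 days — not constant, but cyclic with period 3.
The events fall on every Tuesday, Thursday and Saturday.
The following Thursday is Sep 2 2004.
The following Saturday is Sep 4 2004.
The following Tuesday is Sep 7 2004.

Sep 2 2004, Sep 4 2004, Sep 7 2004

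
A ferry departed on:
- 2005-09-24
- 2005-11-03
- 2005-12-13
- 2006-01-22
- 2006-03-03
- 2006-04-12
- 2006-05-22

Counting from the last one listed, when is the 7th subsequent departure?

Every event comes 40 days after the last (40, 40, 40, 40, 40, 40).
2006-05-22 + 40 days = 2006-07-01.
2006-07-01 + 40 days = 2006-08-10.
2006-08-10 + 40 days = 2006-09-19.
2006-09-19 + 40 days = 2006-10-29.
2006-10-29 + 40 days = 2006-12-08.
2006-12-08 + 40 days = 2007-01-17.
2007-01-17 + 40 days = 2007-02-26.

2007-02-26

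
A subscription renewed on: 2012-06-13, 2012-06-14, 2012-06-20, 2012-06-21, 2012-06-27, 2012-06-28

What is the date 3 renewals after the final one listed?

The gap pattern 1, 6, 1, 6, 1 repeats every 2 events.
These are the Wednesdays and Thursdays of each week.
The following Wednesday is 2012-07-04.
Next Thursday: 2012-07-05.
Next Wednesday: 2012-07-11.

2012-07-11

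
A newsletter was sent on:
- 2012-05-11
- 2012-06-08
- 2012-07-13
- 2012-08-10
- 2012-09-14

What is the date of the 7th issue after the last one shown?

Gaps: 28, 35, 28, 35 days — a mix of 28 and 35. Every date is a Friday.
Each is the 2nd Friday of its month.
October 2012 — 2nd Friday is 2012-10-12.
November 2012 — 2nd Friday is 2012-11-09.
December 2012 — 2nd Friday is 2012-12-14.
January 2013 — 2nd Friday is 2013-01-11.
2nd Friday of February 2013: 2013-02-08.
March 2013 — 2nd Friday is 2013-03-08.
April 2013 — 2nd Friday is 2013-04-12.

2013-04-12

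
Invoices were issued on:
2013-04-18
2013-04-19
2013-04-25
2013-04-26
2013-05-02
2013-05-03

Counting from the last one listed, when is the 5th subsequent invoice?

2013-05-23

Gaps: 1, 6, 1, 6, 1 days — not constant, but cyclic with period 2.
The events fall on every Thursday and Friday.
The following Thursday is 2013-05-09.
Next Friday: 2013-05-10.
The following Thursday is 2013-05-16.
The following Friday is 2013-05-17.
The following Thursday is 2013-05-23.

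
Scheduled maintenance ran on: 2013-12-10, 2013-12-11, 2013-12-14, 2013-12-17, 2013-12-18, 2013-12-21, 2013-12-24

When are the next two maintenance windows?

2013-12-25, 2013-12-28

Every event lands on a Tuesday or Wednesday or Saturday (gaps cycle 1, 3, 3, 1, 3, 3).
So the schedule is: every Tuesday, Wednesday and Saturday.
Next Wednesday: 2013-12-25.
The following Saturday is 2013-12-28.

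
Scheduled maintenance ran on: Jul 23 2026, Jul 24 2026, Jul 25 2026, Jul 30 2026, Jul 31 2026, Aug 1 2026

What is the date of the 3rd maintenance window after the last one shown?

Every event lands on a Thursday or Friday or Saturday (gaps cycle 1, 1, 5, 1, 1).
So the schedule is: every Thursday, Friday and Saturday.
The following Thursday is Aug 6 2026.
Next Friday: Aug 7 2026.
The following Saturday is Aug 8 2026.

Aug 8 2026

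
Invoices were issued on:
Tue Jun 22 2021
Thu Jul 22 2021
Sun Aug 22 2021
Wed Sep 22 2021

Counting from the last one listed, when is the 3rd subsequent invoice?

Wed Dec 22 2021

Each date is the 22nd; the gaps (30, 31, 31) track the month lengths.
The rule is the 22nd of each month.
October 2021: Fri Oct 22 2021.
November 2021: Mon Nov 22 2021.
Next: December 2021 → Wed Dec 22 2021.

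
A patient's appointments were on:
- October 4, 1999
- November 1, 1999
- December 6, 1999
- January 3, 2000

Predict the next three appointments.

February 7, 2000; March 6, 2000; April 3, 2000

All dates are Mondays, 28, 35, 28 days apart.
Specifically, the 1st Monday of each month.
1st Monday of February 2000: February 7, 2000.
March 2000 — 1st Monday is March 6, 2000.
April 2000 — 1st Monday is April 3, 2000.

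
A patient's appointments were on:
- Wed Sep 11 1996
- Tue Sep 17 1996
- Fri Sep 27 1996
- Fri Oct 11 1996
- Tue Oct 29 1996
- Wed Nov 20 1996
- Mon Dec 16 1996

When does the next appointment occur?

Gaps: 6, 10, 14, 18, 22, 26 days — each gap is 4 larger than the previous one.
Next gap: 30 days. Mon Dec 16 1996 + 30 days = Wed Jan 15 1997.

Wed Jan 15 1997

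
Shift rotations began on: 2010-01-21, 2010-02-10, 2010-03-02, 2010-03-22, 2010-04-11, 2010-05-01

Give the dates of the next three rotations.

2010-05-21, 2010-06-10, 2010-06-30

Every event comes 20 days after the last (20, 20, 20, 20, 20).
2010-05-01 + 20 days = 2010-05-21.
2010-05-21 + 20 days = 2010-06-10.
2010-06-10 + 20 days = 2010-06-30.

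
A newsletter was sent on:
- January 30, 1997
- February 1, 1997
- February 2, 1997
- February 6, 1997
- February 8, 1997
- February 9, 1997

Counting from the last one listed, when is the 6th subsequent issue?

February 23, 1997

Every event lands on a Thursday or Saturday or Sunday (gaps cycle 2, 1, 4, 2, 1).
So the schedule is: every Thursday, Saturday and Sunday.
Next Thursday: February 13, 1997.
The following Saturday is February 15, 1997.
The following Sunday is February 16, 1997.
Next Thursday: February 20, 1997.
Next Saturday: February 22, 1997.
The following Sunday is February 23, 1997.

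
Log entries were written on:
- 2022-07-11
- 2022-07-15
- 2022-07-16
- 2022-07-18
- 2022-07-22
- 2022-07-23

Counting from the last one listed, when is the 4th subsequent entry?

Every event lands on a Monday or Friday or Saturday (gaps cycle 4, 1, 2, 4, 1).
So the schedule is: every Monday, Friday and Saturday.
Next Monday: 2022-07-25.
Next Friday: 2022-07-29.
Next Saturday: 2022-07-30.
The following Monday is 2022-08-01.

2022-08-01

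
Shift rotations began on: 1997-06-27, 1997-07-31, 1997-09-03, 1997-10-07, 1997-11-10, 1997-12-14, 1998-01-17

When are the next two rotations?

Every event comes 34 days after the last (34, 34, 34, 34, 34, 34).
1998-01-17 + 34 days = 1998-02-20.
1998-02-20 + 34 days = 1998-03-26.

1998-02-20, 1998-03-26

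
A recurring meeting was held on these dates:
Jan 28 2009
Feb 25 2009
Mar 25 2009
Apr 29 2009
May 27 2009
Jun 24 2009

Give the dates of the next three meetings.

All Wednesdays; the gaps (28, 28, 35, 28, 28) vary with month length.
This is the last Wednesday of each month.
July 2009 ends with Wednesday Jul 29 2009.
August 2009 ends with Wednesday Aug 26 2009.
September 2009 ends with Wednesday Sep 30 2009.

Jul 29 2009, Aug 26 2009, Sep 30 2009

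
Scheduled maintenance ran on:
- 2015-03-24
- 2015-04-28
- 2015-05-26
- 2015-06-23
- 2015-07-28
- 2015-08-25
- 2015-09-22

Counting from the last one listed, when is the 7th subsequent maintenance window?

All dates are Tuesdays, 35, 28, 28, 35, 28, 28 days apart.
Specifically, the 4th Tuesday of each month.
4th Tuesday of October 2015: 2015-10-27.
November 2015 — 4th Tuesday is 2015-11-24.
December 2015 — 4th Tuesday is 2015-12-22.
4th Tuesday of January 2016: 2016-01-26.
4th Tuesday of February 2016: 2016-02-23.
4th Tuesday of March 2016: 2016-03-22.
April 2016 — 4th Tuesday is 2016-04-26.

2016-04-26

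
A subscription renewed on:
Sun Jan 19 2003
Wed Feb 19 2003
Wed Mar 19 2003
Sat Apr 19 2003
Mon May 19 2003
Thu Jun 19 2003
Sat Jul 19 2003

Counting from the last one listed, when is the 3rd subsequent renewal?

Each date is the 19th; the gaps (31, 28, 31, 30, 31, 30) track the month lengths.
The rule is the 19th of each month.
August 2003: Tue Aug 19 2003.
September 2003: Fri Sep 19 2003.
Next: October 2003 → Sun Oct 19 2003.

Sun Oct 19 2003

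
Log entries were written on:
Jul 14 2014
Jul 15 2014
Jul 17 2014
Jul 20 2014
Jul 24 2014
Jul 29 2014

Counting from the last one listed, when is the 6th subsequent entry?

Gaps: 1, 2, 3, 4, 5 days — each gap is 1 larger than the previous one.
Next gap: 6 days. Jul 29 2014 + 6 days = Aug 4 2014.
Next gap: 7 days. Aug 4 2014 + 7 days = Aug 11 2014.
Next gap: 8 days. Aug 11 2014 + 8 days = Aug 19 2014.
Next gap: 9 days. Aug 19 2014 + 9 days = Aug 28 2014.
Next gap: 10 days. Aug 28 2014 + 10 days = Sep 7 2014.
Next gap: 11 days. Sep 7 2014 + 11 days = Sep 18 2014.

Sep 18 2014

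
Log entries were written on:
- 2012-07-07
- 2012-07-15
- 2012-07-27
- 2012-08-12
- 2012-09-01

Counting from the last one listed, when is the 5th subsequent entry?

The spacing grows by 4 each time: 8, 12, 16, 20 days.
Next gap: 24 days. 2012-09-01 + 24 days = 2012-09-25.
Next gap: 28 days. 2012-09-25 + 28 days = 2012-10-23.
Next gap: 32 days. 2012-10-23 + 32 days = 2012-11-24.
Next gap: 36 days. 2012-11-24 + 36 days = 2012-12-30.
Next gap: 40 days. 2012-12-30 + 40 days = 2013-02-08.

2013-02-08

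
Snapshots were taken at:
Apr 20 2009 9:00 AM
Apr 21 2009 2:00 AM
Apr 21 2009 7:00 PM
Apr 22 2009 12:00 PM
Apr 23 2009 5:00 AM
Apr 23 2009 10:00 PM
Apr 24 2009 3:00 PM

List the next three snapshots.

Spacing: 17, 17, 17, 17, 17, 17 h — constant 17 h.
Apr 24 2009 3:00 PM + 17 h = Apr 25 2009 8:00 AM.
Apr 25 2009 8:00 AM + 17 h = Apr 26 2009 1:00 AM.
Apr 26 2009 1:00 AM + 17 h = Apr 26 2009 6:00 PM.

Apr 25 2009 8:00 AM, Apr 26 2009 1:00 AM, Apr 26 2009 6:00 PM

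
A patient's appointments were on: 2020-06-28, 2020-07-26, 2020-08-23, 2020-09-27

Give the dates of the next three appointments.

2020-10-25, 2020-11-22, 2020-12-27

All dates are Sundays, 28, 28, 35 days apart.
Specifically, the 4th Sunday of each month.
4th Sunday of October 2020: 2020-10-25.
November 2020 — 4th Sunday is 2020-11-22.
December 2020 — 4th Sunday is 2020-12-27.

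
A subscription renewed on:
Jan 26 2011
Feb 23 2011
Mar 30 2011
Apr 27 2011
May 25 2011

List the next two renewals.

These are Wednesdays with 28, 35, 28, 28-day gaps.
Each is the final Wednesday of its month — Mar 30 2011 is past the 28th, so '4th Wednesday' doesn't fit.
Last Wednesday of June 2011: Jun 29 2011.
July 2011 ends with Wednesday Jul 27 2011.

Jun 29 2011, Jul 27 2011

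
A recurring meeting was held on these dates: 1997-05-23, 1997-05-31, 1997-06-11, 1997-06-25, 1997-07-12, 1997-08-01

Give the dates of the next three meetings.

1997-08-24, 1997-09-19, 1997-10-18

Intervals are 8, 11, 14, 17, 20 days — an arithmetic progression with common difference 3.
Next gap: 23 days. 1997-08-01 + 23 days = 1997-08-24.
Next gap: 26 days. 1997-08-24 + 26 days = 1997-09-19.
Next gap: 29 days. 1997-09-19 + 29 days = 1997-10-18.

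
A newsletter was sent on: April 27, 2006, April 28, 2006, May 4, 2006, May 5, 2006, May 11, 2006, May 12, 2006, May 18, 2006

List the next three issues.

May 19, 2006; May 25, 2006; May 26, 2006

Every event lands on a Thursday or Friday (gaps cycle 1, 6, 1, 6, 1, 6).
So the schedule is: every Thursday and Friday.
Next Friday: May 19, 2006.
The following Thursday is May 25, 2006.
The following Friday is May 26, 2006.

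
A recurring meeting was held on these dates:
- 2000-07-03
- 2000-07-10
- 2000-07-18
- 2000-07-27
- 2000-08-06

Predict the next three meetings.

Gaps: 7, 8, 9, 10 days — each gap is 1 larger than the previous one.
Next gap: 11 days. 2000-08-06 + 11 days = 2000-08-17.
Next gap: 12 days. 2000-08-17 + 12 days = 2000-08-29.
Next gap: 13 days. 2000-08-29 + 13 days = 2000-09-11.

2000-08-17, 2000-08-29, 2000-09-11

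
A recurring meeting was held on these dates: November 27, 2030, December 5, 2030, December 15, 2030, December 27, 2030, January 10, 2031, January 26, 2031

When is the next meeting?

February 13, 2031

The spacing grows by 2 each time: 8, 10, 12, 14, 16 days.
Next gap: 18 days. January 26, 2031 + 18 days = February 13, 2031.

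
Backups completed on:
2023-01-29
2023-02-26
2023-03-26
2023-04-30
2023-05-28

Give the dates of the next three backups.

2023-06-25, 2023-07-30, 2023-08-27

Every date is a Sunday; gaps 28, 28, 35, 28 days.
Each is the last Sunday of its month (at least one falls on the 29th or later, ruling out '4th Sunday').
June 2023 ends with Sunday 2023-06-25.
July 2023 ends with Sunday 2023-07-30.
August 2023 ends with Sunday 2023-08-27.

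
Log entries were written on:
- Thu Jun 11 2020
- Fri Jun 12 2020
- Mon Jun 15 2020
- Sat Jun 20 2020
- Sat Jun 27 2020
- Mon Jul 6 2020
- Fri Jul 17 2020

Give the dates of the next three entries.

Thu Jul 30 2020, Fri Aug 14 2020, Mon Aug 31 2020

Intervals are 1, 3, 5, 7, 9, 11 days — an arithmetic progression with common difference 2.
Next gap: 13 days. Fri Jul 17 2020 + 13 days = Thu Jul 30 2020.
Next gap: 15 days. Thu Jul 30 2020 + 15 days = Fri Aug 14 2020.
Next gap: 17 days. Fri Aug 14 2020 + 17 days = Mon Aug 31 2020.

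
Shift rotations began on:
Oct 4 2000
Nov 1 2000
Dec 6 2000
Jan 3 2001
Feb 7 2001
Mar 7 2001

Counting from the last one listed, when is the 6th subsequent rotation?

Sep 5 2001

All dates are Wednesdays, 28, 35, 28, 35, 28 days apart.
Specifically, the 1st Wednesday of each month.
April 2001 — 1st Wednesday is Apr 4 2001.
1st Wednesday of May 2001: May 2 2001.
1st Wednesday of June 2001: Jun 6 2001.
July 2001 — 1st Wednesday is Jul 4 2001.
August 2001 — 1st Wednesday is Aug 1 2001.
1st Wednesday of September 2001: Sep 5 2001.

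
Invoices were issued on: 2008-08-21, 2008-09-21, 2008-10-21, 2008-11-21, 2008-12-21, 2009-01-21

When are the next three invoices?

2009-02-21, 2009-03-21, 2009-04-21

The day-of-month is always 21 (31, 30, 31, 30, 31 days between events).
So this recurs on the 21st of each month.
February 2009: 2009-02-21.
Next: March 2009 → 2009-03-21.
Next: April 2009 → 2009-04-21.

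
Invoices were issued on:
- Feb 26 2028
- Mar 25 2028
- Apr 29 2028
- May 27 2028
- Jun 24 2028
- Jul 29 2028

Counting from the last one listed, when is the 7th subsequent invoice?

These are Saturdays with 28, 35, 28, 28, 35-day gaps.
Each is the final Saturday of its month — Apr 29 2028 is past the 28th, so '4th Saturday' doesn't fit.
Last Saturday of August 2028: Aug 26 2028.
September 2028 ends with Saturday Sep 30 2028.
Last Saturday of October 2028: Oct 28 2028.
November 2028 ends with Saturday Nov 25 2028.
December 2028 ends with Saturday Dec 30 2028.
January 2029 ends with Saturday Jan 27 2029.
Last Saturday of February 2029: Feb 24 2029.

Feb 24 2029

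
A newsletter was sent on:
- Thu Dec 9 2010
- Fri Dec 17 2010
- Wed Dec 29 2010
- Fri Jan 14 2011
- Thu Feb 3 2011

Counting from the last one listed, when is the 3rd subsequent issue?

Thu Apr 28 2011

Intervals are 8, 12, 16, 20 days — an arithmetic progression with common difference 4.
Next gap: 24 days. Thu Feb 3 2011 + 24 days = Sun Feb 27 2011.
Next gap: 28 days. Sun Feb 27 2011 + 28 days = Sun Mar 27 2011.
Next gap: 32 days. Sun Mar 27 2011 + 32 days = Thu Apr 28 2011.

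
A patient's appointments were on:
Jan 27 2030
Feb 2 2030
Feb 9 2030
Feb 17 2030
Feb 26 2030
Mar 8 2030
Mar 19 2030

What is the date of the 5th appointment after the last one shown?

May 28 2030

Intervals are 6, 7, 8, 9, 10, 11 days — an arithmetic progression with common difference 1.
Next gap: 12 days. Mar 19 2030 + 12 days = Mar 31 2030.
Next gap: 13 days. Mar 31 2030 + 13 days = Apr 13 2030.
Next gap: 14 days. Apr 13 2030 + 14 days = Apr 27 2030.
Next gap: 15 days. Apr 27 2030 + 15 days = May 12 2030.
Next gap: 16 days. May 12 2030 + 16 days = May 28 2030.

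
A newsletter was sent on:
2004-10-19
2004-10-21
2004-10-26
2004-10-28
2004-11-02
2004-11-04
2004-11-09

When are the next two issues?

2004-11-11, 2004-11-16

Gaps: 2, 5, 2, 5, 2, 5 days — not constant, but cyclic with period 2.
The events fall on every Tuesday and Thursday.
Next Thursday: 2004-11-11.
The following Tuesday is 2004-11-16.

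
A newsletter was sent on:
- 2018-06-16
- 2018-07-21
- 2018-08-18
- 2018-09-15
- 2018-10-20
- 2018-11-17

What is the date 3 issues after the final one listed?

2019-02-16

All dates are Saturdays, 35, 28, 28, 35, 28 days apart.
Specifically, the 3rd Saturday of each month.
December 2018 — 3rd Saturday is 2018-12-15.
3rd Saturday of January 2019: 2019-01-19.
3rd Saturday of February 2019: 2019-02-16.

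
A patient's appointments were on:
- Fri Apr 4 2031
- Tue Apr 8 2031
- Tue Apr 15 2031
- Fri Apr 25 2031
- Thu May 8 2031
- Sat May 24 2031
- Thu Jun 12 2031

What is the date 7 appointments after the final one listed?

The spacing grows by 3 each time: 4, 7, 10, 13, 16, 19 days.
Next gap: 22 days. Thu Jun 12 2031 + 22 days = Fri Jul 4 2031.
Next gap: 25 days. Fri Jul 4 2031 + 25 days = Tue Jul 29 2031.
Next gap: 28 days. Tue Jul 29 2031 + 28 days = Tue Aug 26 2031.
Next gap: 31 days. Tue Aug 26 2031 + 31 days = Fri Sep 26 2031.
Next gap: 34 days. Fri Sep 26 2031 + 34 days = Thu Oct 30 2031.
Next gap: 37 days. Thu Oct 30 2031 + 37 days = Sat Dec 6 2031.
Next gap: 40 days. Sat Dec 6 2031 + 40 days = Thu Jan 15 2032.

Thu Jan 15 2032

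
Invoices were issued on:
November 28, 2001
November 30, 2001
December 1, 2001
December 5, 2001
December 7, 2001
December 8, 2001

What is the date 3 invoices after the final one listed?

Gaps: 2, 1, 4, 2, 1 days — not constant, but cyclic with period 3.
The events fall on every Wednesday, Friday and Saturday.
Next Wednesday: December 12, 2001.
The following Friday is December 14, 2001.
The following Saturday is December 15, 2001.

December 15, 2001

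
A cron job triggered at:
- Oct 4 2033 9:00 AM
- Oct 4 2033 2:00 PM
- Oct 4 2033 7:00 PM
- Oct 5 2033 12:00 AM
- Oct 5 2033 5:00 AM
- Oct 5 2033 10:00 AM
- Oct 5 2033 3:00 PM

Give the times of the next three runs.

Gaps: 5, 5, 5, 5, 5, 5 hours — each event is 5 hours after the previous one.
Oct 5 2033 3:00 PM + 5 h = Oct 5 2033 8:00 PM.
Oct 5 2033 8:00 PM + 5 h = Oct 6 2033 1:00 AM.
Oct 6 2033 1:00 AM + 5 h = Oct 6 2033 6:00 AM.

Oct 5 2033 8:00 PM, Oct 6 2033 1:00 AM, Oct 6 2033 6:00 AM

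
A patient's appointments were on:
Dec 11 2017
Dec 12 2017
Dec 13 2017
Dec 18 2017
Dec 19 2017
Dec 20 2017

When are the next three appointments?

The gap pattern 1, 1, 5, 1, 1 repeats every 3 events.
These are the Mondays, Tuesdays and Wednesdays of each week.
The following Monday is Dec 25 2017.
Next Tuesday: Dec 26 2017.
Next Wednesday: Dec 27 2017.

Dec 25 2017, Dec 26 2017, Dec 27 2017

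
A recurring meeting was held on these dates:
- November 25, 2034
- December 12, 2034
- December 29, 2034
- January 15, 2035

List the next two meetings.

Gaps between consecutive events: 17, 17, 17 days — a constant 17-day interval.
January 15, 2035 + 17 days = February 1, 2035.
February 1, 2035 + 17 days = February 18, 2035.

February 1, 2035; February 18, 2035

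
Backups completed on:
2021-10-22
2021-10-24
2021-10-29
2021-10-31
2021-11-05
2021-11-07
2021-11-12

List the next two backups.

2021-11-14, 2021-11-19

Gaps: 2, 5, 2, 5, 2, 5 days — not constant, but cyclic with period 2.
The events fall on every Friday and Sunday.
The following Sunday is 2021-11-14.
The following Friday is 2021-11-19.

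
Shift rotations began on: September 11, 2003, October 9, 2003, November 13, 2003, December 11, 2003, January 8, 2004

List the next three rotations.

February 12, 2004; March 11, 2004; April 8, 2004

These are Thursdays at 28- or 35-day spacing (28, 35, 28, 28).
The pattern: 2nd Thursday of the month.
February 2004 — 2nd Thursday is February 12, 2004.
March 2004 — 2nd Thursday is March 11, 2004.
April 2004 — 2nd Thursday is April 8, 2004.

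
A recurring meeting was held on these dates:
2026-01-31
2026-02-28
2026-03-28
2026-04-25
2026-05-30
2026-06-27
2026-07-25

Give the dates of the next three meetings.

These are Saturdays with 28, 28, 28, 35, 28, 28-day gaps.
Each is the final Saturday of its month — 2026-01-31 is past the 28th, so '4th Saturday' doesn't fit.
August 2026 ends with Saturday 2026-08-29.
September 2026 ends with Saturday 2026-09-26.
Last Saturday of October 2026: 2026-10-31.

2026-08-29, 2026-09-26, 2026-10-31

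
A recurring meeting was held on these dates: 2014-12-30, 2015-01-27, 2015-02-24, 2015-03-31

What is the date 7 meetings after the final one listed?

Every date is a Tuesday; gaps 28, 28, 35 days.
Each is the last Tuesday of its month (at least one falls on the 29th or later, ruling out '4th Tuesday').
Last Tuesday of April 2015: 2015-04-28.
Last Tuesday of May 2015: 2015-05-26.
June 2015 ends with Tuesday 2015-06-30.
July 2015 ends with Tuesday 2015-07-28.
August 2015 ends with Tuesday 2015-08-25.
September 2015 ends with Tuesday 2015-09-29.
October 2015 ends with Tuesday 2015-10-27.

2015-10-27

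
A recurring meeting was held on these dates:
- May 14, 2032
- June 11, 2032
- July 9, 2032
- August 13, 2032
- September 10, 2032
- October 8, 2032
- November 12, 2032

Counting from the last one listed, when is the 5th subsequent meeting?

All dates are Fridays, 28, 28, 35, 28, 28, 35 days apart.
Specifically, the 2nd Friday of each month.
2nd Friday of December 2032: December 10, 2032.
January 2033 — 2nd Friday is January 14, 2033.
February 2033 — 2nd Friday is February 11, 2033.
2nd Friday of March 2033: March 11, 2033.
2nd Friday of April 2033: April 8, 2033.

April 8, 2033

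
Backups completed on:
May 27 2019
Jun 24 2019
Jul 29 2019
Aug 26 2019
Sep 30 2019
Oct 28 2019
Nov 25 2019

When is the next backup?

Dec 30 2019

These are Mondays with 28, 35, 28, 35, 28, 28-day gaps.
Each is the final Monday of its month — Jul 29 2019 is past the 28th, so '4th Monday' doesn't fit.
Last Monday of December 2019: Dec 30 2019.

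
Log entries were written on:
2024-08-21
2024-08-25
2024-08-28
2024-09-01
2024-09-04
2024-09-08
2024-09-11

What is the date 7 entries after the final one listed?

2024-10-06

Every event lands on a Wednesday or Sunday (gaps cycle 4, 3, 4, 3, 4, 3).
So the schedule is: every Wednesday and Sunday.
Next Sunday: 2024-09-15.
Next Wednesday: 2024-09-18.
Next Sunday: 2024-09-22.
Next Wednesday: 2024-09-25.
The following Sunday is 2024-09-29.
Next Wednesday: 2024-10-02.
The following Sunday is 2024-10-06.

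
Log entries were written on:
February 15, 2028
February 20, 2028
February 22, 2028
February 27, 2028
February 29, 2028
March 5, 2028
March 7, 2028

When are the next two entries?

Every event lands on a Tuesday or Sunday (gaps cycle 5, 2, 5, 2, 5, 2).
So the schedule is: every Tuesday and Sunday.
The following Sunday is March 12, 2028.
The following Tuesday is March 14, 2028.

March 12, 2028; March 14, 2028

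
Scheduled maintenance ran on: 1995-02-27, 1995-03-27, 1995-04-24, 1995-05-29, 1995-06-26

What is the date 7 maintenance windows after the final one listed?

1996-01-29

All Mondays; the gaps (28, 28, 35, 28) vary with month length.
This is the last Monday of each month.
July 1995 ends with Monday 1995-07-31.
August 1995 ends with Monday 1995-08-28.
September 1995 ends with Monday 1995-09-25.
Last Monday of October 1995: 1995-10-30.
November 1995 ends with Monday 1995-11-27.
December 1995 ends with Monday 1995-12-25.
Last Monday of January 1996: 1996-01-29.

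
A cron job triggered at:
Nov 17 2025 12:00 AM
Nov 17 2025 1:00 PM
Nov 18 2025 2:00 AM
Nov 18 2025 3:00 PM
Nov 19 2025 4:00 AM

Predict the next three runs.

Nov 19 2025 5:00 PM, Nov 20 2025 6:00 AM, Nov 20 2025 7:00 PM

Gaps: 13, 13, 13, 13 hours — each event is 13 hours after the previous one.
Nov 19 2025 4:00 AM + 13 h = Nov 19 2025 5:00 PM.
Nov 19 2025 5:00 PM + 13 h = Nov 20 2025 6:00 AM.
Nov 20 2025 6:00 AM + 13 h = Nov 20 2025 7:00 PM.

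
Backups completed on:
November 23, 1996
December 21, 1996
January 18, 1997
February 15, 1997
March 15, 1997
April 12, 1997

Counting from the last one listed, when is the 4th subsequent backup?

August 2, 1997

Every event comes 28 days after the last (28, 28, 28, 28, 28).
April 12, 1997 + 28 days = May 10, 1997.
May 10, 1997 + 28 days = June 7, 1997.
June 7, 1997 + 28 days = July 5, 1997.
July 5, 1997 + 28 days = August 2, 1997.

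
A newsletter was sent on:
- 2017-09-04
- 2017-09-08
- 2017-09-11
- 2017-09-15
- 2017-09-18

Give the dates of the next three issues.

2017-09-22, 2017-09-25, 2017-09-29

Gaps: 4, 3, 4, 3 days — not constant, but cyclic with period 2.
The events fall on every Monday and Friday.
Next Friday: 2017-09-22.
The following Monday is 2017-09-25.
The following Friday is 2017-09-29.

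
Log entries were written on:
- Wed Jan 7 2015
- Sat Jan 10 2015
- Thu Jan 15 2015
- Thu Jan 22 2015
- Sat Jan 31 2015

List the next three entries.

The spacing grows by 2 each time: 3, 5, 7, 9 days.
Next gap: 11 days. Sat Jan 31 2015 + 11 days = Wed Feb 11 2015.
Next gap: 13 days. Wed Feb 11 2015 + 13 days = Tue Feb 24 2015.
Next gap: 15 days. Tue Feb 24 2015 + 15 days = Wed Mar 11 2015.

Wed Feb 11 2015, Tue Feb 24 2015, Wed Mar 11 2015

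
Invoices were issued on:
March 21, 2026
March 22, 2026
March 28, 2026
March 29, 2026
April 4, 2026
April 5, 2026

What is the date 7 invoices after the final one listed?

Gaps: 1, 6, 1, 6, 1 days — not constant, but cyclic with period 2.
The events fall on every Saturday and Sunday.
The following Saturday is April 11, 2026.
Next Sunday: April 12, 2026.
The following Saturday is April 18, 2026.
Next Sunday: April 19, 2026.
The following Saturday is April 25, 2026.
Next Sunday: April 26, 2026.
Next Saturday: May 2, 2026.

May 2, 2026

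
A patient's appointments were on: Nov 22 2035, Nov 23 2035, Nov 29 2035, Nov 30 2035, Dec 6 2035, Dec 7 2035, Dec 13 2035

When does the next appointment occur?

The gap pattern 1, 6, 1, 6, 1, 6 repeats every 2 events.
These are the Thursdays and Fridays of each week.
The following Friday is Dec 14 2035.

Dec 14 2035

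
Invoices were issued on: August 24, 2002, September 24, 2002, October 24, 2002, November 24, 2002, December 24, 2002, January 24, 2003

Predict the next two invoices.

February 24, 2003; March 24, 2003

The day-of-month is always 24 (31, 30, 31, 30, 31 days between events).
So this recurs on the 24th of each month.
Next: February 2003 → February 24, 2003.
Next: March 2003 → March 24, 2003.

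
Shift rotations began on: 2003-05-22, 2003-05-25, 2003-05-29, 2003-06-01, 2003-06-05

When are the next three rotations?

Gaps: 3, 4, 3, 4 days — not constant, but cyclic with period 2.
The events fall on every Thursday and Sunday.
The following Sunday is 2003-06-08.
The following Thursday is 2003-06-12.
The following Sunday is 2003-06-15.

2003-06-08, 2003-06-12, 2003-06-15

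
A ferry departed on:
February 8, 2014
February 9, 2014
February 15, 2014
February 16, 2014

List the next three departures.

February 22, 2014; February 23, 2014; March 1, 2014

Every event lands on a Saturday or Sunday (gaps cycle 1, 6, 1).
So the schedule is: every Saturday and Sunday.
The following Saturday is February 22, 2014.
The following Sunday is February 23, 2014.
The following Saturday is March 1, 2014.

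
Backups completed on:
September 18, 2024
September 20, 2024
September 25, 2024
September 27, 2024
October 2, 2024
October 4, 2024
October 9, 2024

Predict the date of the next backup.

Every event lands on a Wednesday or Friday (gaps cycle 2, 5, 2, 5, 2, 5).
So the schedule is: every Wednesday and Friday.
The following Friday is October 11, 2024.

October 11, 2024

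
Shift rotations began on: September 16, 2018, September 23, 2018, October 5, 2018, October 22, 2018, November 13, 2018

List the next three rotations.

December 10, 2018; January 11, 2019; February 17, 2019

Gaps: 7, 12, 17, 22 days — each gap is 5 larger than the previous one.
Next gap: 27 days. November 13, 2018 + 27 days = December 10, 2018.
Next gap: 32 days. December 10, 2018 + 32 days = January 11, 2019.
Next gap: 37 days. January 11, 2019 + 37 days = February 17, 2019.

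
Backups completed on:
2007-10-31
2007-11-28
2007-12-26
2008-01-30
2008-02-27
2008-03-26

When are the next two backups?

All Wednesdays; the gaps (28, 28, 35, 28, 28) vary with month length.
This is the last Wednesday of each month.
Last Wednesday of April 2008: 2008-04-30.
Last Wednesday of May 2008: 2008-05-28.

2008-04-30, 2008-05-28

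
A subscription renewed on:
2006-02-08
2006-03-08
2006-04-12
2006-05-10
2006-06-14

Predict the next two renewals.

2006-07-12, 2006-08-09

These are Wednesdays at 28- or 35-day spacing (28, 35, 28, 35).
The pattern: 2nd Wednesday of the month.
July 2006 — 2nd Wednesday is 2006-07-12.
2nd Wednesday of August 2006: 2006-08-09.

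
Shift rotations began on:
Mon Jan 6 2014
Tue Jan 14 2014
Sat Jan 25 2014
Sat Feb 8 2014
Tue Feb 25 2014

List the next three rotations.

Mon Mar 17 2014, Wed Apr 9 2014, Mon May 5 2014

The spacing grows by 3 each time: 8, 11, 14, 17 days.
Next gap: 20 days. Tue Feb 25 2014 + 20 days = Mon Mar 17 2014.
Next gap: 23 days. Mon Mar 17 2014 + 23 days = Wed Apr 9 2014.
Next gap: 26 days. Wed Apr 9 2014 + 26 days = Mon May 5 2014.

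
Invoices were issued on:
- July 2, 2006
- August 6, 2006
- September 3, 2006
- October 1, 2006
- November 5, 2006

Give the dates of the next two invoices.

These are Sundays at 28- or 35-day spacing (35, 28, 28, 35).
The pattern: 1st Sunday of the month.
1st Sunday of December 2006: December 3, 2006.
January 2007 — 1st Sunday is January 7, 2007.

December 3, 2006; January 7, 2007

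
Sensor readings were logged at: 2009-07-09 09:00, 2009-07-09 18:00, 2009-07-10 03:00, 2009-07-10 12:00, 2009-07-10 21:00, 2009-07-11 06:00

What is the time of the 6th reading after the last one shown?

Gaps: 9, 9, 9, 9, 9 hours — each event is 9 hours after the previous one.
2009-07-11 06:00 + 9 h = 2009-07-11 15:00.
2009-07-11 15:00 + 9 h = 2009-07-12 00:00.
2009-07-12 00:00 + 9 h = 2009-07-12 09:00.
2009-07-12 09:00 + 9 h = 2009-07-12 18:00.
2009-07-12 18:00 + 9 h = 2009-07-13 03:00.
2009-07-13 03:00 + 9 h = 2009-07-13 12:00.

2009-07-13 12:00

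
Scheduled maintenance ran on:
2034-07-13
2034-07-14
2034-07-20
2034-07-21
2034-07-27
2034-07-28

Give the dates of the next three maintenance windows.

2034-08-03, 2034-08-04, 2034-08-10

The gap pattern 1, 6, 1, 6, 1 repeats every 2 events.
These are the Thursdays and Fridays of each week.
Next Thursday: 2034-08-03.
Next Friday: 2034-08-04.
Next Thursday: 2034-08-10.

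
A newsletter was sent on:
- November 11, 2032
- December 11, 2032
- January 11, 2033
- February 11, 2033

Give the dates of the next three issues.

Gaps: 30, 31, 31 days — not constant. Every event is on the 11th of the month.
Pattern: the 11th of each month.
March 2033: March 11, 2033.
Next: April 2033 → April 11, 2033.
Next: May 2033 → May 11, 2033.

March 11, 2033; April 11, 2033; May 11, 2033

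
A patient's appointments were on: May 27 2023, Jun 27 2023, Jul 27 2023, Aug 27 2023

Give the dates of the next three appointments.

The day-of-month is always 27 (31, 30, 31 days between events).
So this recurs on the 27th of each month.
Next: September 2023 → Sep 27 2023.
October 2023: Oct 27 2023.
Next: November 2023 → Nov 27 2023.

Sep 27 2023, Oct 27 2023, Nov 27 2023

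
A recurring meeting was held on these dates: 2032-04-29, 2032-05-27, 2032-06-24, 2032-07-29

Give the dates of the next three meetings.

These are Thursdays with 28, 28, 35-day gaps.
Each is the final Thursday of its month — 2032-04-29 is past the 28th, so '4th Thursday' doesn't fit.
Last Thursday of August 2032: 2032-08-26.
Last Thursday of September 2032: 2032-09-30.
Last Thursday of October 2032: 2032-10-28.

2032-08-26, 2032-09-30, 2032-10-28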